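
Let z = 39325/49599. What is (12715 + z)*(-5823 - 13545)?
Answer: -123386017520/501 ≈ -2.4628e+8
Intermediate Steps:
z = 3575/4509 (z = 39325*(1/49599) = 3575/4509 ≈ 0.79286)
(12715 + z)*(-5823 - 13545) = (12715 + 3575/4509)*(-5823 - 13545) = (57335510/4509)*(-19368) = -123386017520/501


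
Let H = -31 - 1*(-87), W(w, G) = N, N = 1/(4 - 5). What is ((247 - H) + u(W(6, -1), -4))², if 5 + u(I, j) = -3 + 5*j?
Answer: 26569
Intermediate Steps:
N = -1 (N = 1/(-1) = -1)
W(w, G) = -1
u(I, j) = -8 + 5*j (u(I, j) = -5 + (-3 + 5*j) = -8 + 5*j)
H = 56 (H = -31 + 87 = 56)
((247 - H) + u(W(6, -1), -4))² = ((247 - 1*56) + (-8 + 5*(-4)))² = ((247 - 56) + (-8 - 20))² = (191 - 28)² = 163² = 26569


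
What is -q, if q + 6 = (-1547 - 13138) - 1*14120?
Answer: 28811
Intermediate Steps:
q = -28811 (q = -6 + ((-1547 - 13138) - 1*14120) = -6 + (-14685 - 14120) = -6 - 28805 = -28811)
-q = -1*(-28811) = 28811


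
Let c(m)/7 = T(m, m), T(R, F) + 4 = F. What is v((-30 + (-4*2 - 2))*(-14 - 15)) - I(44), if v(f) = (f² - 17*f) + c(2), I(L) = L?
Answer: 1325822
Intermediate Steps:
T(R, F) = -4 + F
c(m) = -28 + 7*m (c(m) = 7*(-4 + m) = -28 + 7*m)
v(f) = -14 + f² - 17*f (v(f) = (f² - 17*f) + (-28 + 7*2) = (f² - 17*f) + (-28 + 14) = (f² - 17*f) - 14 = -14 + f² - 17*f)
v((-30 + (-4*2 - 2))*(-14 - 15)) - I(44) = (-14 + ((-30 + (-4*2 - 2))*(-14 - 15))² - 17*(-30 + (-4*2 - 2))*(-14 - 15)) - 1*44 = (-14 + ((-30 + (-8 - 2))*(-29))² - 17*(-30 + (-8 - 2))*(-29)) - 44 = (-14 + ((-30 - 10)*(-29))² - 17*(-30 - 10)*(-29)) - 44 = (-14 + (-40*(-29))² - (-680)*(-29)) - 44 = (-14 + 1160² - 17*1160) - 44 = (-14 + 1345600 - 19720) - 44 = 1325866 - 44 = 1325822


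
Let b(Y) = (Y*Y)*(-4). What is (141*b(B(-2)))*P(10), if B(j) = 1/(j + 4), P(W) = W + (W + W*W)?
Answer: -16920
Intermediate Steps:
P(W) = W² + 2*W (P(W) = W + (W + W²) = W² + 2*W)
B(j) = 1/(4 + j)
b(Y) = -4*Y² (b(Y) = Y²*(-4) = -4*Y²)
(141*b(B(-2)))*P(10) = (141*(-4/(4 - 2)²))*(10*(2 + 10)) = (141*(-4*(1/2)²))*(10*12) = (141*(-4*(½)²))*120 = (141*(-4*¼))*120 = (141*(-1))*120 = -141*120 = -16920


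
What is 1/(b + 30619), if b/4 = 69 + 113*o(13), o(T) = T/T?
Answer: 1/31347 ≈ 3.1901e-5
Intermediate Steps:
o(T) = 1
b = 728 (b = 4*(69 + 113*1) = 4*(69 + 113) = 4*182 = 728)
1/(b + 30619) = 1/(728 + 30619) = 1/31347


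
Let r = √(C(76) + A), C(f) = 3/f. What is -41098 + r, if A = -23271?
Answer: -41098 + I*√33603267/38 ≈ -41098.0 + 152.55*I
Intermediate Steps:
r = I*√33603267/38 (r = √(3/76 - 23271) = √(-1768593/76) = I*√33603267/38 ≈ 152.55*I)
-41098 + r = -41098 + I*√33603267/38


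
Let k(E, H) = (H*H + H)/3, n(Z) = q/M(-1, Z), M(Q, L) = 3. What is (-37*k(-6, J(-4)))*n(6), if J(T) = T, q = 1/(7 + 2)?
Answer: -148/27 ≈ -5.4815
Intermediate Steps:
q = ⅑ (q = 1/9 = ⅑ ≈ 0.11111)
n(Z) = 1/27 (n(Z) = (⅑)/3 = (⅑)*(⅓) = 1/27)
k(E, H) = H/3 + H²/3 (k(E, H) = (H² + H)*(⅓) = (H + H²)*(⅓) = H/3 + H²/3)
(-37*k(-6, J(-4)))*n(6) = -37*(-4)*(1 - 4)/3*(1/27) = -37*(-4)*(-3)/3*(1/27) = -37*4*(1/27) = -148*1/27 = -148/27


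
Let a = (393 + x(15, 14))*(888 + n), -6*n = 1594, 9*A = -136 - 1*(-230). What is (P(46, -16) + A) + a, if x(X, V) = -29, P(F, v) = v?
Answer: 2038714/9 ≈ 2.2652e+5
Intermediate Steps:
A = 94/9 (A = (-136 - 1*(-230))/9 = (-136 + 230)/9 = (⅑)*94 = 94/9 ≈ 10.444)
n = -797/3 (n = -⅙*1594 = -797/3 ≈ -265.67)
a = 679588/3 (a = (393 - 29)*(888 - 797/3) = 364*(1867/3) = 679588/3 ≈ 2.2653e+5)
(P(46, -16) + A) + a = (-16 + 94/9) + 679588/3 = -50/9 + 679588/3 = 2038714/9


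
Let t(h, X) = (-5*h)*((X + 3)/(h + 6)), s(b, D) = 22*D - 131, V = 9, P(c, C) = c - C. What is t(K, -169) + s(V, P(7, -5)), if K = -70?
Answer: 16653/16 ≈ 1040.8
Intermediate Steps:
s(b, D) = -131 + 22*D
t(h, X) = -5*h*(3 + X)/(6 + h) (t(h, X) = (-5*h)*((3 + X)/(6 + h)) = -5*h*(3 + X)/(6 + h))
t(K, -169) + s(V, P(7, -5)) = -5*(-70)*(3 - 169)/(6 - 70) + (-131 + 22*(7 - 1*(-5))) = -5*(-70)*(-166)/(-64) + (-131 + 22*(7 + 5)) = -5*(-70)*(-1/64)*(-166) + (-131 + 22*12) = 14525/16 + (-131 + 264) = 14525/16 + 133 = 16653/16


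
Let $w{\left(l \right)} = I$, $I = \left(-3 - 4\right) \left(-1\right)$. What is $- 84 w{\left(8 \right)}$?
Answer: $-588$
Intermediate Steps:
$I = 7$ ($I = \left(-7\right) \left(-1\right) = 7$)
$w{\left(l \right)} = 7$
$- 84 w{\left(8 \right)} = \left(-84\right) 7 = -588$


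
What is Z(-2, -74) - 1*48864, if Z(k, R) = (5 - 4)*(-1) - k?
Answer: -48863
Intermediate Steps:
Z(k, R) = -1 - k (Z(k, R) = 1*(-1) - k = -1 - k)
Z(-2, -74) - 1*48864 = (-1 - 1*(-2)) - 1*48864 = (-1 + 2) - 48864 = 1 - 48864 = -48863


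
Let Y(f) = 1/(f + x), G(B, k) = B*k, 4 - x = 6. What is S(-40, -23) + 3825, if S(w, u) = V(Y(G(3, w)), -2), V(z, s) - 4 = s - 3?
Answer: 3824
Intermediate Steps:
x = -2 (x = 4 - 1*6 = 4 - 6 = -2)
Y(f) = 1/(-2 + f) (Y(f) = 1/(f - 2) = 1/(-2 + f))
V(z, s) = 1 + s (V(z, s) = 4 + (s - 3) = 4 + (-3 + s) = 1 + s)
S(w, u) = -1 (S(w, u) = 1 - 2 = -1)
S(-40, -23) + 3825 = -1 + 3825 = 3824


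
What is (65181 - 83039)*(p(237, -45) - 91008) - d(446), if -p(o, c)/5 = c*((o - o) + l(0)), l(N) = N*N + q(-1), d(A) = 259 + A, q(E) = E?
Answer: 1629238209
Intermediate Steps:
l(N) = -1 + N² (l(N) = N*N - 1 = N² - 1 = -1 + N²)
p(o, c) = 5*c (p(o, c) = -5*c*((o - o) + (-1 + 0²)) = -5*c*(0 + (-1 + 0)) = -5*c*(0 - 1) = -5*c*(-1) = -(-5)*c = 5*c)
(65181 - 83039)*(p(237, -45) - 91008) - d(446) = (65181 - 83039)*(5*(-45) - 91008) - (259 + 446) = -17858*(-225 - 91008) - 1*705 = -17858*(-91233) - 705 = 1629238914 - 705 = 1629238209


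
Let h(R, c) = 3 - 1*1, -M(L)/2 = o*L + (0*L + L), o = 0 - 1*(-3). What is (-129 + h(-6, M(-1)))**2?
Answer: 16129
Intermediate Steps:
o = 3 (o = 0 + 3 = 3)
M(L) = -8*L (M(L) = -2*(3*L + (0*L + L)) = -2*(3*L + (0 + L)) = -2*(3*L + L) = -8*L)
h(R, c) = 2 (h(R, c) = 3 - 1 = 2)
(-129 + h(-6, M(-1)))**2 = (-129 + 2)**2 = (-127)**2 = 16129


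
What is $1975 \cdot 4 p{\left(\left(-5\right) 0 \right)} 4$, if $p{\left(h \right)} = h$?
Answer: $0$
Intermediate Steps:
$1975 \cdot 4 p{\left(\left(-5\right) 0 \right)} 4 = 1975 \cdot 4 \left(\left(-5\right) 0\right) 4 = 1975 \cdot 4 \cdot 0 \cdot 4 = 1975 \cdot 0 \cdot 4 = 1975 \cdot 0 = 0$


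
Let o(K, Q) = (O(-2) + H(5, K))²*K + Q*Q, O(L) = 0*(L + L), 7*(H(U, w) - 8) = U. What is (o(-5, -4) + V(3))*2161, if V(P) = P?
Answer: -38193514/49 ≈ -7.7946e+5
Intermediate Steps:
H(U, w) = 8 + U/7
O(L) = 0 (O(L) = 0*(2*L) = 0)
o(K, Q) = Q² + 3721*K/49 (o(K, Q) = (0 + (8 + (⅐)*5))²*K + Q*Q = (0 + (8 + 5/7))²*K + Q² = (0 + 61/7)²*K + Q² = (61/7)²*K + Q² = 3721*K/49 + Q² = Q² + 3721*K/49)
(o(-5, -4) + V(3))*2161 = (((-4)² + (3721/49)*(-5)) + 3)*2161 = ((16 - 18605/49) + 3)*2161 = (-17821/49 + 3)*2161 = -17674/49*2161 = -38193514/49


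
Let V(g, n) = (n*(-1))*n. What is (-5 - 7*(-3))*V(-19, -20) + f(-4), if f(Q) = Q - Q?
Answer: -6400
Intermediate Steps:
V(g, n) = -n² (V(g, n) = (-n)*n = -n²)
f(Q) = 0
(-5 - 7*(-3))*V(-19, -20) + f(-4) = (-5 - 7*(-3))*(-1*(-20)²) + 0 = (-5 + 21)*(-1*400) + 0 = 16*(-400) + 0 = -6400 + 0 = -6400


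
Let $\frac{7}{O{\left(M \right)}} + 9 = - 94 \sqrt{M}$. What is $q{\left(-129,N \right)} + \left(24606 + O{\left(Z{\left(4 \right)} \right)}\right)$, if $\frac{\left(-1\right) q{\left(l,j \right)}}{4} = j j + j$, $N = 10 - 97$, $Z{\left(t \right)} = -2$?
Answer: $\frac{- 500268 \sqrt{2} + 47905 i}{- 9 i + 94 \sqrt{2}} \approx -5322.0 + 0.052417 i$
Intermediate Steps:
$O{\left(M \right)} = \frac{7}{-9 - 94 \sqrt{M}}$
$N = -87$
$q{\left(l,j \right)} = - 4 j - 4 j^{2}$ ($q{\left(l,j \right)} = - 4 \left(j j + j\right) = - 4 \left(j^{2} + j\right) = - 4 \left(j + j^{2}\right) = - 4 j - 4 j^{2}$)
$q{\left(-129,N \right)} + \left(24606 + O{\left(Z{\left(4 \right)} \right)}\right) = \left(-4\right) \left(-87\right) \left(1 - 87\right) + \left(24606 - \frac{7}{9 + 94 \sqrt{-2}}\right) = \left(-4\right) \left(-87\right) \left(-86\right) + \left(24606 - \frac{7}{9 + 94 i \sqrt{2}}\right) = -29928 + \left(24606 - \frac{7}{9 + 94 i \sqrt{2}}\right) = -5322 - \frac{7}{9 + 94 i \sqrt{2}}$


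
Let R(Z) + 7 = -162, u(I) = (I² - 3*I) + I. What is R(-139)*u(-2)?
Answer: -1352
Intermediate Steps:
u(I) = I² - 2*I
R(Z) = -169 (R(Z) = -7 - 162 = -169)
R(-139)*u(-2) = -(-338)*(-2 - 2) = -(-338)*(-4) = -169*8 = -1352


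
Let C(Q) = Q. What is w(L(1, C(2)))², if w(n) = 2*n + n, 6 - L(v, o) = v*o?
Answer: 144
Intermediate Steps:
L(v, o) = 6 - o*v (L(v, o) = 6 - v*o = 6 - o*v)
w(n) = 3*n
w(L(1, C(2)))² = (3*(6 - 1*2*1))² = (3*(6 - 2))² = (3*4)² = 12² = 144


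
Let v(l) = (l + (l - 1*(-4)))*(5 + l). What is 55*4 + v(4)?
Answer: 328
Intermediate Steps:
v(l) = (4 + 2*l)*(5 + l) (v(l) = (l + (l + 4))*(5 + l) = (l + (4 + l))*(5 + l) = (4 + 2*l)*(5 + l))
55*4 + v(4) = 55*4 + (20 + 2*4² + 14*4) = 220 + (20 + 2*16 + 56) = 220 + (20 + 32 + 56) = 220 + 108 = 328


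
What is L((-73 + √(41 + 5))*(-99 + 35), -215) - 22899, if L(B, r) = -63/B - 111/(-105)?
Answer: -30108064989/1314880 - 7*√46/37568 ≈ -22898.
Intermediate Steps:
L(B, r) = 37/35 - 63/B (L(B, r) = -63/B - 111*(-1/105) = -63/B + 37/35 = 37/35 - 63/B)
L((-73 + √(41 + 5))*(-99 + 35), -215) - 22899 = (37/35 - 63*1/((-99 + 35)*(-73 + √(41 + 5)))) - 22899 = (37/35 - 63*(-1/(64*(-73 + √46)))) - 22899 = (37/35 - 63/(4672 - 64*√46)) - 22899 = -801428/35 - 63/(4672 - 64*√46)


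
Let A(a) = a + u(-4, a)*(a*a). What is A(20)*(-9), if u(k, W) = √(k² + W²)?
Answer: -180 - 14400*√26 ≈ -73606.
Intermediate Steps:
u(k, W) = √(W² + k²)
A(a) = a + a²*√(16 + a²) (A(a) = a + √(a² + (-4)²)*(a*a) = a + √(a² + 16)*a² = a + √(16 + a²)*a² = a + a²*√(16 + a²))
A(20)*(-9) = (20*(1 + 20*√(16 + 20²)))*(-9) = (20*(1 + 20*√(16 + 400)))*(-9) = (20*(1 + 20*√416))*(-9) = (20*(1 + 20*(4*√26)))*(-9) = (20*(1 + 80*√26))*(-9) = (20 + 1600*√26)*(-9) = -180 - 14400*√26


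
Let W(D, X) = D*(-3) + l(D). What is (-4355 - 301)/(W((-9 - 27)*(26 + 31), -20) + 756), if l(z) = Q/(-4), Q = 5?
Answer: -18624/27643 ≈ -0.67373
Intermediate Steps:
l(z) = -5/4 (l(z) = 5/(-4) = 5*(-¼) = -5/4)
W(D, X) = -5/4 - 3*D (W(D, X) = D*(-3) - 5/4 = -3*D - 5/4 = -5/4 - 3*D)
(-4355 - 301)/(W((-9 - 27)*(26 + 31), -20) + 756) = (-4355 - 301)/((-5/4 - 3*(-9 - 27)*(26 + 31)) + 756) = -4656/((-5/4 - (-108)*57) + 756) = -4656/((-5/4 - 3*(-2052)) + 756) = -4656/((-5/4 + 6156) + 756) = -4656/(24619/4 + 756) = -4656/27643/4 = -4656*4/27643 = -18624/27643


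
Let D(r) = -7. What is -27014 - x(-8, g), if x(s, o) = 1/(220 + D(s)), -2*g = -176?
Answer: -5753983/213 ≈ -27014.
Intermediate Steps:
g = 88 (g = -1/2*(-176) = 88)
x(s, o) = 1/213 (x(s, o) = 1/(220 - 7) = 1/213)
-27014 - x(-8, g) = -27014 - 1*1/213 = -27014 - 1/213 = -5753983/213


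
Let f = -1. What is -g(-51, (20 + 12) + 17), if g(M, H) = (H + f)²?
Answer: -2304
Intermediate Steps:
g(M, H) = (-1 + H)² (g(M, H) = (H - 1)² = (-1 + H)²)
-g(-51, (20 + 12) + 17) = -(-1 + ((20 + 12) + 17))² = -(-1 + (32 + 17))² = -(-1 + 49)² = -1*48² = -1*2304 = -2304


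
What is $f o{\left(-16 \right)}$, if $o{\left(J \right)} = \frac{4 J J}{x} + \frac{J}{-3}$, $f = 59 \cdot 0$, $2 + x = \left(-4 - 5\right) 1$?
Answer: $0$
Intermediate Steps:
$x = -11$ ($x = -2 + \left(-4 - 5\right) 1 = -2 - 9 = -11$)
$f = 0$
$o{\left(J \right)} = - \frac{4 J^{2}}{11} - \frac{J}{3}$ ($o{\left(J \right)} = \frac{4 J J}{-11} + \frac{J}{-3} = 4 J^{2} \left(- \frac{1}{11}\right) + J \left(- \frac{1}{3}\right) = - \frac{4 J^{2}}{11} - \frac{J}{3}$)
$f o{\left(-16 \right)} = 0 \left(\left(- \frac{1}{33}\right) \left(-16\right) \left(11 + 12 \left(-16\right)\right)\right) = 0 \left(\left(- \frac{1}{33}\right) \left(-16\right) \left(11 - 192\right)\right) = 0 \left(\left(- \frac{1}{33}\right) \left(-16\right) \left(-181\right)\right) = 0 \left(- \frac{2896}{33}\right) = 0$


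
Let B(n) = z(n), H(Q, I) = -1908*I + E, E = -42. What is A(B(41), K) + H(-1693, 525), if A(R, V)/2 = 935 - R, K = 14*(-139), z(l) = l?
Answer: -999954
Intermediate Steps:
K = -1946
H(Q, I) = -42 - 1908*I (H(Q, I) = -1908*I - 42 = -42 - 1908*I)
B(n) = n
A(R, V) = 1870 - 2*R (A(R, V) = 2*(935 - R) = 1870 - 2*R)
A(B(41), K) + H(-1693, 525) = (1870 - 2*41) + (-42 - 1908*525) = (1870 - 82) + (-42 - 1001700) = 1788 - 1001742 = -999954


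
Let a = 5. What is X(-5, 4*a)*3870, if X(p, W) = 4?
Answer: 15480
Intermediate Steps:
X(-5, 4*a)*3870 = 4*3870 = 15480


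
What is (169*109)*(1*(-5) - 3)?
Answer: -147368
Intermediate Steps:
(169*109)*(1*(-5) - 3) = 18421*(-5 - 3) = 18421*(-8) = -147368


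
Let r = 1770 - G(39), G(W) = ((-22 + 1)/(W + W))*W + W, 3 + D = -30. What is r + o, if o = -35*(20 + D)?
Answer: 4393/2 ≈ 2196.5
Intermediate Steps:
D = -33 (D = -3 - 30 = -33)
G(W) = -21/2 + W (G(W) = (-21*1/(2*W))*W + W = (-21/(2*W))*W + W = -21/2 + W)
o = 455 (o = -35*(20 - 33) = -35*(-13) = 455)
r = 3483/2 (r = 1770 - (-21/2 + 39) = 1770 - 1*57/2 = 1770 - 57/2 = 3483/2 ≈ 1741.5)
r + o = 3483/2 + 455 = 4393/2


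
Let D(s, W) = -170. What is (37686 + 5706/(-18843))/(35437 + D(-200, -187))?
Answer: 236703864/221512027 ≈ 1.0686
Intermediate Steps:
(37686 + 5706/(-18843))/(35437 + D(-200, -187)) = (37686 + 5706/(-18843))/(35437 - 170) = (37686 + 5706*(-1/18843))/35267 = (37686 - 1902/6281)*(1/35267) = (236703864/6281)*(1/35267) = 236703864/221512027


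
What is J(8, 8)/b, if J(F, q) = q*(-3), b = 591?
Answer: -8/197 ≈ -0.040609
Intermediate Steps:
J(F, q) = -3*q
J(8, 8)/b = -3*8/591 = -24*1/591 = -8/197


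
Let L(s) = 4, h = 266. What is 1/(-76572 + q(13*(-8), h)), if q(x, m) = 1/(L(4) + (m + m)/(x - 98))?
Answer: -138/10566835 ≈ -1.3060e-5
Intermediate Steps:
q(x, m) = 1/(4 + 2*m/(-98 + x)) (q(x, m) = 1/(4 + (m + m)/(x - 98)) = 1/(4 + (2*m)/(-98 + x)) = 1/(4 + 2*m/(-98 + x)))
1/(-76572 + q(13*(-8), h)) = 1/(-76572 + (-98 + 13*(-8))/(2*(-196 + 266 + 2*(13*(-8))))) = 1/(-76572 + (-98 - 104)/(2*(-196 + 266 + 2*(-104)))) = 1/(-76572 + (1/2)*(-202)/(-196 + 266 - 208)) = 1/(-76572 + (1/2)*(-202)/(-138)) = 1/(-76572 + (1/2)*(-1/138)*(-202)) = 1/(-76572 + 101/138) = 1/(-10566835/138) = -138/10566835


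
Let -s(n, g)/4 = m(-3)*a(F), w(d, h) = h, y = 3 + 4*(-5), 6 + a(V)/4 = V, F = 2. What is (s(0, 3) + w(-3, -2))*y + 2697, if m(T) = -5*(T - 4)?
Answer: -35349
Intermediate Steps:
a(V) = -24 + 4*V
m(T) = 20 - 5*T (m(T) = -5*(-4 + T) = 20 - 5*T)
y = -17 (y = 3 - 20 = -17)
s(n, g) = 2240 (s(n, g) = -4*(20 - 5*(-3))*(-24 + 4*2) = -4*(20 + 15)*(-24 + 8) = -140*(-16) = -4*(-560) = 2240)
(s(0, 3) + w(-3, -2))*y + 2697 = (2240 - 2)*(-17) + 2697 = 2238*(-17) + 2697 = -38046 + 2697 = -35349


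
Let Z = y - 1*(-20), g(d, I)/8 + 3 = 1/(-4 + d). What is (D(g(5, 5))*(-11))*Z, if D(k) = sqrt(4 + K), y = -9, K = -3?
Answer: -121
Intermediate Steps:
g(d, I) = -24 + 8/(-4 + d)
D(k) = 1 (D(k) = sqrt(4 - 3) = sqrt(1) = 1)
Z = 11 (Z = -9 - 1*(-20) = -9 + 20 = 11)
(D(g(5, 5))*(-11))*Z = (1*(-11))*11 = -11*11 = -121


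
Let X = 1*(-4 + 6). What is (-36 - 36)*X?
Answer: -144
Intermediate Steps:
X = 2 (X = 1*2 = 2)
(-36 - 36)*X = (-36 - 36)*2 = -72*2 = -144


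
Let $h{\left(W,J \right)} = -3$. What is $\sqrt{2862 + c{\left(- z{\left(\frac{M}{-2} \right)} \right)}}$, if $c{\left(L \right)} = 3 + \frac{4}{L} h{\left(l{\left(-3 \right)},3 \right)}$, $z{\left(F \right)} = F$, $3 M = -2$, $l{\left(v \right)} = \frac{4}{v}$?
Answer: $\sqrt{2901} \approx 53.861$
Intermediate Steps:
$M = - \frac{2}{3}$ ($M = \frac{1}{3} \left(-2\right) = - \frac{2}{3} \approx -0.66667$)
$c{\left(L \right)} = 3 - \frac{12}{L}$ ($c{\left(L \right)} = 3 + \frac{4}{L} \left(-3\right) = 3 - \frac{12}{L}$)
$\sqrt{2862 + c{\left(- z{\left(\frac{M}{-2} \right)} \right)}} = \sqrt{2862 - \left(-3 + \frac{12}{\left(-1\right) \left(- \frac{2}{3 \left(-2\right)}\right)}\right)} = \sqrt{2862 - \left(-3 + \frac{12}{\left(-1\right) \left(\left(- \frac{2}{3}\right) \left(- \frac{1}{2}\right)\right)}\right)} = \sqrt{2862 - \left(-3 + \frac{12}{\left(-1\right) \frac{1}{3}}\right)} = \sqrt{2862 - \left(-3 + \frac{12}{- \frac{1}{3}}\right)} = \sqrt{2862 + \left(3 - -36\right)} = \sqrt{2862 + \left(3 + 36\right)} = \sqrt{2862 + 39} = \sqrt{2901}$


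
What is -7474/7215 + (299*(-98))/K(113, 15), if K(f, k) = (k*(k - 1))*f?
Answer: -10007/4407 ≈ -2.2707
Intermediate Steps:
K(f, k) = f*k*(-1 + k) (K(f, k) = (k*(-1 + k))*f = f*k*(-1 + k))
-7474/7215 + (299*(-98))/K(113, 15) = -7474/7215 + (299*(-98))/((113*15*(-1 + 15))) = -7474*1/7215 - 29302/(113*15*14) = -202/195 - 29302/23730 = -202/195 - 29302*1/23730 = -202/195 - 2093/1695 = -10007/4407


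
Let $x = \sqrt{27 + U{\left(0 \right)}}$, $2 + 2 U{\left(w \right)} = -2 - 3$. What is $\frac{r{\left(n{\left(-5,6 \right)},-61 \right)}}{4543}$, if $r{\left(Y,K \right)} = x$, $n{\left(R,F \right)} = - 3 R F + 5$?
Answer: $\frac{\sqrt{94}}{9086} \approx 0.0010671$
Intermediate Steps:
$U{\left(w \right)} = - \frac{7}{2}$ ($U{\left(w \right)} = -1 + \frac{-2 - 3}{2} = -1 + \frac{1}{2} \left(-5\right) = -1 - \frac{5}{2} = - \frac{7}{2}$)
$n{\left(R,F \right)} = 5 - 3 F R$ ($n{\left(R,F \right)} = - 3 F R + 5 = 5 - 3 F R$)
$x = \frac{\sqrt{94}}{2}$ ($x = \sqrt{27 - \frac{7}{2}} = \sqrt{\frac{47}{2}} = \frac{\sqrt{94}}{2} \approx 4.8477$)
$r{\left(Y,K \right)} = \frac{\sqrt{94}}{2}$
$\frac{r{\left(n{\left(-5,6 \right)},-61 \right)}}{4543} = \frac{\frac{1}{2} \sqrt{94}}{4543} = \frac{\sqrt{94}}{2} \cdot \frac{1}{4543} = \frac{\sqrt{94}}{9086}$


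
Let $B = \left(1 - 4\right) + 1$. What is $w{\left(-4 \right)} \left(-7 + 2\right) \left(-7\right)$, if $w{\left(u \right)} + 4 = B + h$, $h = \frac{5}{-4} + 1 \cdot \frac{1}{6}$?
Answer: $- \frac{2975}{12} \approx -247.92$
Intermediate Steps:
$B = -2$ ($B = -3 + 1 = -2$)
$h = - \frac{13}{12}$ ($h = 5 \left(- \frac{1}{4}\right) + 1 \cdot \frac{1}{6} = - \frac{5}{4} + \frac{1}{6} = - \frac{13}{12} \approx -1.0833$)
$w{\left(u \right)} = - \frac{85}{12}$ ($w{\left(u \right)} = -4 - \frac{37}{12} = - \frac{85}{12}$)
$w{\left(-4 \right)} \left(-7 + 2\right) \left(-7\right) = - \frac{85 \left(-7 + 2\right)}{12} \left(-7\right) = \left(- \frac{85}{12}\right) \left(-5\right) \left(-7\right) = \frac{425}{12} \left(-7\right) = - \frac{2975}{12}$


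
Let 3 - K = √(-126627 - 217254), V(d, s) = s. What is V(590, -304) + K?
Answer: -301 - 3*I*√38209 ≈ -301.0 - 586.41*I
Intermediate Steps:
K = 3 - 3*I*√38209 (K = 3 - √(-126627 - 217254) = 3 - √(-343881) = 3 - 3*I*√38209 ≈ 3.0 - 586.41*I)
V(590, -304) + K = -304 + (3 - 3*I*√38209) = -301 - 3*I*√38209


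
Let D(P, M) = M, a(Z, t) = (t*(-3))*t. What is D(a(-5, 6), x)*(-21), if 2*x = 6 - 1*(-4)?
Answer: -105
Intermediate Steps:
a(Z, t) = -3*t² (a(Z, t) = (-3*t)*t = -3*t²)
x = 5 (x = (6 - 1*(-4))/2 = (6 + 4)/2 = (½)*10 = 5)
D(a(-5, 6), x)*(-21) = 5*(-21) = -105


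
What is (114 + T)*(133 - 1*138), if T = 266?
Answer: -1900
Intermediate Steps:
(114 + T)*(133 - 1*138) = (114 + 266)*(133 - 1*138) = 380*(133 - 138) = 380*(-5) = -1900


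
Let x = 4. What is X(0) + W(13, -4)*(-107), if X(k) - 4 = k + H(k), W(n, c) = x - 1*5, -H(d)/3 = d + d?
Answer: 111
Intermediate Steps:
H(d) = -6*d (H(d) = -3*(d + d) = -6*d)
W(n, c) = -1 (W(n, c) = 4 - 1*5 = 4 - 5 = -1)
X(k) = 4 - 5*k (X(k) = 4 + (k - 6*k) = 4 - 5*k)
X(0) + W(13, -4)*(-107) = (4 - 5*0) - 1*(-107) = (4 + 0) + 107 = 4 + 107 = 111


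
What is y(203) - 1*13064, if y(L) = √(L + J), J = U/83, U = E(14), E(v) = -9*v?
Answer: -13064 + √1388009/83 ≈ -13050.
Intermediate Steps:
U = -126 (U = -9*14 = -126)
J = -126/83 ≈ -1.5181
y(L) = √(-126/83 + L) (y(L) = √(L - 126/83) = √(-126/83 + L))
y(203) - 1*13064 = √(-10458 + 6889*203)/83 - 1*13064 = √(-10458 + 1398467)/83 - 13064 = √1388009/83 - 13064 = -13064 + √1388009/83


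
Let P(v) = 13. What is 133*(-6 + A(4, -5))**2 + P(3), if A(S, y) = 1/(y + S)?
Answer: 6530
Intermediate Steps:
A(S, y) = 1/(S + y)
133*(-6 + A(4, -5))**2 + P(3) = 133*(-6 + 1/(4 - 5))**2 + 13 = 133*(-6 + 1/(-1))**2 + 13 = 133*(-6 - 1)**2 + 13 = 133*(-7)**2 + 13 = 133*49 + 13 = 6517 + 13 = 6530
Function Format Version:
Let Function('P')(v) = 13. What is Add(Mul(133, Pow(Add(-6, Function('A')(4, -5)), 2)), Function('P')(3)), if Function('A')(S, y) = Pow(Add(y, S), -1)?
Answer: 6530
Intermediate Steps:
Function('A')(S, y) = Pow(Add(S, y), -1)
Add(Mul(133, Pow(Add(-6, Function('A')(4, -5)), 2)), Function('P')(3)) = Add(Mul(133, Pow(Add(-6, Pow(Add(4, -5), -1)), 2)), 13) = Add(Mul(133, Pow(Add(-6, Pow(-1, -1)), 2)), 13) = Add(Mul(133, Pow(Add(-6, -1), 2)), 13) = Add(Mul(133, Pow(-7, 2)), 13) = Add(Mul(133, 49), 13) = Add(6517, 13) = 6530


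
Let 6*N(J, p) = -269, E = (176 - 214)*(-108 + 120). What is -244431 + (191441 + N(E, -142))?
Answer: -318209/6 ≈ -53035.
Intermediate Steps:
E = -456 (E = -38*12 = -456)
N(J, p) = -269/6 (N(J, p) = (⅙)*(-269) = -269/6)
-244431 + (191441 + N(E, -142)) = -244431 + (191441 - 269/6) = -244431 + 1148377/6 = -318209/6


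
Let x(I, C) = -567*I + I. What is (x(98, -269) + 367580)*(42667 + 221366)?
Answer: 82407867696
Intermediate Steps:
x(I, C) = -566*I
(x(98, -269) + 367580)*(42667 + 221366) = (-566*98 + 367580)*(42667 + 221366) = (-55468 + 367580)*264033 = 312112*264033 = 82407867696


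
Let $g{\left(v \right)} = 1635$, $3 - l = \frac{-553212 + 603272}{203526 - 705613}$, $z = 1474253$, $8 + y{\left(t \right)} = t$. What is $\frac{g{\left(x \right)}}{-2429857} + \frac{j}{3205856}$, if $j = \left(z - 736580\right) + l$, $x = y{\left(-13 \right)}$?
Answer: $\frac{28041650895279112}{122223221084815297} \approx 0.22943$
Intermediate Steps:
$y{\left(t \right)} = -8 + t$
$x = -21$ ($x = -8 - 13 = -21$)
$l = \frac{1556321}{502087}$ ($l = 3 - \frac{-553212 + 603272}{203526 - 705613} = 3 - \frac{50060}{-502087} = 3 - 50060 \left(- \frac{1}{502087}\right) = 3 - - \frac{50060}{502087} = 3 + \frac{50060}{502087} = \frac{1556321}{502087} \approx 3.0997$)
$j = \frac{370377579872}{502087}$ ($j = \left(1474253 - 736580\right) + \frac{1556321}{502087} = 737673 + \frac{1556321}{502087} = \frac{370377579872}{502087} \approx 7.3768 \cdot 10^{5}$)
$\frac{g{\left(x \right)}}{-2429857} + \frac{j}{3205856} = \frac{1635}{-2429857} + \frac{370377579872}{502087 \cdot 3205856} = 1635 \left(- \frac{1}{2429857}\right) + \frac{370377579872}{502087} \cdot \frac{1}{3205856} = - \frac{1635}{2429857} + \frac{11574299371}{50300581921} = \frac{28041650895279112}{122223221084815297}$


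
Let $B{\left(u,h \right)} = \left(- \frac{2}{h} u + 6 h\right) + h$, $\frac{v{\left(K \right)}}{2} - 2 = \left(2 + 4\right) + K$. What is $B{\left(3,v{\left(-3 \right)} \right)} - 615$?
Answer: $- \frac{2728}{5} \approx -545.6$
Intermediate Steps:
$v{\left(K \right)} = 16 + 2 K$ ($v{\left(K \right)} = 4 + 2 \left(\left(2 + 4\right) + K\right) = 4 + 2 \left(6 + K\right) = 4 + \left(12 + 2 K\right) = 16 + 2 K$)
$B{\left(u,h \right)} = 7 h - \frac{2 u}{h}$ ($B{\left(u,h \right)} = \left(- \frac{2 u}{h} + 6 h\right) + h = \left(6 h - \frac{2 u}{h}\right) + h = 7 h - \frac{2 u}{h}$)
$B{\left(3,v{\left(-3 \right)} \right)} - 615 = \left(7 \left(16 + 2 \left(-3\right)\right) - \frac{6}{16 + 2 \left(-3\right)}\right) - 615 = \left(7 \left(16 - 6\right) - \frac{6}{16 - 6}\right) - 615 = \left(7 \cdot 10 - \frac{6}{10}\right) - 615 = \left(70 - 6 \cdot \frac{1}{10}\right) - 615 = \left(70 - \frac{3}{5}\right) - 615 = \frac{347}{5} - 615 = - \frac{2728}{5}$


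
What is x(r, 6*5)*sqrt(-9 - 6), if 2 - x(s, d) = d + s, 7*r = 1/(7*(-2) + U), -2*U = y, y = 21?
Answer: -9602*I*sqrt(15)/343 ≈ -108.42*I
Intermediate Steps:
U = -21/2 (U = -1/2*21 = -21/2 ≈ -10.500)
r = -2/343 (r = 1/(7*(7*(-2) - 21/2)) = 1/(7*(-14 - 21/2)) = 1/(7*(-49/2)) = (1/7)*(-2/49) = -2/343 ≈ -0.0058309)
x(s, d) = 2 - d - s (x(s, d) = 2 - (d + s) = 2 + (-d - s) = 2 - d - s)
x(r, 6*5)*sqrt(-9 - 6) = (2 - 6*5 - 1*(-2/343))*sqrt(-9 - 6) = (2 - 1*30 + 2/343)*sqrt(-15) = (2 - 30 + 2/343)*(I*sqrt(15)) = -9602*I*sqrt(15)/343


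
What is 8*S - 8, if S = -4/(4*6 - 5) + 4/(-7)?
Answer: -1896/133 ≈ -14.256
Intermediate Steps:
S = -104/133 (S = -4/(24 - 5) + 4*(-1/7) = -4/19 - 4/7 = -104/133 ≈ -0.78195)
8*S - 8 = 8*(-104/133) - 8 = -832/133 - 8 = -1896/133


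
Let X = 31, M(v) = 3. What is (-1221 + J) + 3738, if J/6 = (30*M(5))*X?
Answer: 19257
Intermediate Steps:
J = 16740 (J = 6*((30*3)*31) = 6*(90*31) = 6*2790 = 16740)
(-1221 + J) + 3738 = (-1221 + 16740) + 3738 = 15519 + 3738 = 19257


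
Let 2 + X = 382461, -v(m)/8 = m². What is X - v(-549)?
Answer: 2793667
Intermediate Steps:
v(m) = -8*m²
X = 382459 (X = -2 + 382461 = 382459)
X - v(-549) = 382459 - (-8)*(-549)² = 382459 - (-8)*301401 = 382459 - 1*(-2411208) = 382459 + 2411208 = 2793667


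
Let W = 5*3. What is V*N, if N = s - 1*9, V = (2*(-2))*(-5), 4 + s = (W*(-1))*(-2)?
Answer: 340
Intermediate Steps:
W = 15
s = 26 (s = -4 + (15*(-1))*(-2) = -4 - 15*(-2) = -4 + 30 = 26)
V = 20 (V = -4*(-5) = 20)
N = 17 (N = 26 - 1*9 = 26 - 9 = 17)
V*N = 20*17 = 340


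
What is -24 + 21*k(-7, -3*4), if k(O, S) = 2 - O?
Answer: 165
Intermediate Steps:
-24 + 21*k(-7, -3*4) = -24 + 21*(2 - 1*(-7)) = -24 + 21*(2 + 7) = -24 + 21*9 = -24 + 189 = 165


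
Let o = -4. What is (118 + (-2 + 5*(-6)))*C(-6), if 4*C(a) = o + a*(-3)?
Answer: 301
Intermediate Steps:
C(a) = -1 - 3*a/4 (C(a) = (-4 + a*(-3))/4 = (-4 - 3*a)/4 = -1 - 3*a/4)
(118 + (-2 + 5*(-6)))*C(-6) = (118 + (-2 + 5*(-6)))*(-1 - ¾*(-6)) = (118 + (-2 - 30))*(-1 + 9/2) = (118 - 32)*(7/2) = 86*(7/2) = 301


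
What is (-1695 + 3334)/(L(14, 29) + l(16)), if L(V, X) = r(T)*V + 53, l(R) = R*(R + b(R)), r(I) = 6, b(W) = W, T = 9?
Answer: 149/59 ≈ 2.5254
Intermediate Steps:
l(R) = 2*R**2 (l(R) = R*(R + R) = R*(2*R) = 2*R**2)
L(V, X) = 53 + 6*V (L(V, X) = 6*V + 53 = 53 + 6*V)
(-1695 + 3334)/(L(14, 29) + l(16)) = (-1695 + 3334)/((53 + 6*14) + 2*16**2) = 1639/((53 + 84) + 2*256) = 1639/(137 + 512) = 1639/649 = 1639*(1/649) = 149/59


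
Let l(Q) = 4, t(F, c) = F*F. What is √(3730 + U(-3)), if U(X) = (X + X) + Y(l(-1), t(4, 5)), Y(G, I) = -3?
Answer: 61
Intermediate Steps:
t(F, c) = F²
U(X) = -3 + 2*X (U(X) = (X + X) - 3 = 2*X - 3 = -3 + 2*X)
√(3730 + U(-3)) = √(3730 + (-3 + 2*(-3))) = √(3730 + (-3 - 6)) = √(3730 - 9) = √3721 = 61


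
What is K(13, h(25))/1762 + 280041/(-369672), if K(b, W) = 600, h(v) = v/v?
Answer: -45271507/108560344 ≈ -0.41702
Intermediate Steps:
h(v) = 1
K(13, h(25))/1762 + 280041/(-369672) = 600/1762 + 280041/(-369672) = 600*(1/1762) + 280041*(-1/369672) = 300/881 - 93347/123224 = -45271507/108560344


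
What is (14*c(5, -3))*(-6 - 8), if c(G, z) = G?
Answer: -980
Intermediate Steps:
(14*c(5, -3))*(-6 - 8) = (14*5)*(-6 - 8) = 70*(-14) = -980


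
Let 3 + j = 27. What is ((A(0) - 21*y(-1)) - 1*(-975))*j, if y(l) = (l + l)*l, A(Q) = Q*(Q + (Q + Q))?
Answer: 22392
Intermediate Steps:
A(Q) = 3*Q² (A(Q) = Q*(Q + 2*Q) = Q*(3*Q) = 3*Q²)
y(l) = 2*l² (y(l) = (2*l)*l = 2*l²)
j = 24 (j = -3 + 27 = 24)
((A(0) - 21*y(-1)) - 1*(-975))*j = ((3*0² - 42*(-1)²) - 1*(-975))*24 = ((3*0 - 42) + 975)*24 = ((0 - 21*2) + 975)*24 = ((0 - 42) + 975)*24 = (-42 + 975)*24 = 933*24 = 22392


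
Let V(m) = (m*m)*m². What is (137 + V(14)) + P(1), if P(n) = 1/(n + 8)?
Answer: 346978/9 ≈ 38553.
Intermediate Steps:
V(m) = m⁴ (V(m) = m²*m² = m⁴)
P(n) = 1/(8 + n)
(137 + V(14)) + P(1) = (137 + 14⁴) + 1/(8 + 1) = (137 + 38416) + 1/9 = 38553 + ⅑ = 346978/9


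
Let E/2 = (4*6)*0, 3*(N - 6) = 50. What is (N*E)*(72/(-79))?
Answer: 0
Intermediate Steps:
N = 68/3 (N = 6 + (1/3)*50 = 6 + 50/3 = 68/3 ≈ 22.667)
E = 0 (E = 2*((4*6)*0) = 2*(24*0) = 2*0 = 0)
(N*E)*(72/(-79)) = ((68/3)*0)*(72/(-79)) = 0*(72*(-1/79)) = 0*(-72/79) = 0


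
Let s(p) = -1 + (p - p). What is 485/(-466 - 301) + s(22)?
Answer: -1252/767 ≈ -1.6323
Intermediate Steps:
s(p) = -1 (s(p) = -1 + 0 = -1)
485/(-466 - 301) + s(22) = 485/(-466 - 301) - 1 = 485/(-767) - 1 = 485*(-1/767) - 1 = -485/767 - 1 = -1252/767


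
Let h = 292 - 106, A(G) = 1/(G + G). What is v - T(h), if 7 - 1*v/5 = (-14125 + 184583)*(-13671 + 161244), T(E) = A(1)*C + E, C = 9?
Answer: -251549984651/2 ≈ -1.2577e+11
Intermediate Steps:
A(G) = 1/(2*G)
h = 186
T(E) = 9/2 + E (T(E) = ((1/2)/1)*9 + E = ((1/2)*1)*9 + E = (1/2)*9 + E = 9/2 + E)
v = -125774992135 (v = 35 - 5*(-14125 + 184583)*(-13671 + 161244) = 35 - 852290*147573 = 35 - 5*25154998434 = 35 - 125774992170 = -125774992135)
v - T(h) = -125774992135 - (9/2 + 186) = -125774992135 - 1*381/2 = -125774992135 - 381/2 = -251549984651/2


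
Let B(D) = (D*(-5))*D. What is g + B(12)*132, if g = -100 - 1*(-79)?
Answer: -95061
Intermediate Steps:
g = -21 (g = -100 + 79 = -21)
B(D) = -5*D² (B(D) = (-5*D)*D = -5*D²)
g + B(12)*132 = -21 - 5*12²*132 = -21 - 5*144*132 = -21 - 720*132 = -21 - 95040 = -95061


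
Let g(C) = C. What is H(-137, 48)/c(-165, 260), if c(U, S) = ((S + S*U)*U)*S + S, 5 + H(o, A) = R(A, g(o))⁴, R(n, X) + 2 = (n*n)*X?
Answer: 1985423556316201249999/365851252 ≈ 5.4269e+12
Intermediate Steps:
R(n, X) = -2 + X*n² (R(n, X) = -2 + (n*n)*X = -2 + n²*X = -2 + X*n²)
H(o, A) = -5 + (-2 + o*A²)⁴
c(U, S) = S + S*U*(S + S*U) (c(U, S) = (U*(S + S*U))*S + S = S*U*(S + S*U) + S = S + S*U*(S + S*U))
H(-137, 48)/c(-165, 260) = (-5 + (-2 - 137*48²)⁴)/((260*(1 + 260*(-165) + 260*(-165)²))) = (-5 + (-2 - 137*2304)⁴)/((260*(1 - 42900 + 260*27225))) = (-5 + (-2 - 315648)⁴)/((260*(1 - 42900 + 7078500))) = (-5 + (-315650)⁴)/((260*7035601)) = (-5 + 9927117781581006250000)/1829256260 = 9927117781581006249995*(1/1829256260) = 1985423556316201249999/365851252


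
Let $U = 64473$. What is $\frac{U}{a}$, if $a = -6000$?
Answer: $- \frac{21491}{2000} \approx -10.745$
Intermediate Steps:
$\frac{U}{a} = \frac{64473}{-6000} = 64473 \left(- \frac{1}{6000}\right) = - \frac{21491}{2000}$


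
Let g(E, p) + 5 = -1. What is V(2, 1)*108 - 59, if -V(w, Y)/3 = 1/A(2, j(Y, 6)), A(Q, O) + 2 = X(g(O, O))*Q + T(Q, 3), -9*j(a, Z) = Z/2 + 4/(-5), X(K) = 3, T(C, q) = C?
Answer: -113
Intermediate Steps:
g(E, p) = -6 (g(E, p) = -5 - 1 = -6)
j(a, Z) = 4/45 - Z/18 (j(a, Z) = -(Z/2 + 4/(-5))/9 = -(Z*(1/2) + 4*(-1/5))/9 = -(Z/2 - 4/5)/9 = -(-4/5 + Z/2)/9 = 4/45 - Z/18)
A(Q, O) = -2 + 4*Q (A(Q, O) = -2 + (3*Q + Q) = -2 + 4*Q)
V(w, Y) = -1/2 (V(w, Y) = -3/(-2 + 4*2) = -3/(-2 + 8) = -3/6 = -3*1/6 = -1/2)
V(2, 1)*108 - 59 = -1/2*108 - 59 = -54 - 59 = -113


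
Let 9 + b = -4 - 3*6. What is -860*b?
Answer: 26660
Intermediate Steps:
b = -31 (b = -9 + (-4 - 3*6) = -9 + (-4 - 18) = -9 - 22 = -31)
-860*b = -860*(-31) = 26660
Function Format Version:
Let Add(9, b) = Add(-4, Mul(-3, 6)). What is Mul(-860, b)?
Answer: 26660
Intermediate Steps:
b = -31 (b = Add(-9, Add(-4, Mul(-3, 6))) = Add(-9, Add(-4, -18)) = Add(-9, -22) = -31)
Mul(-860, b) = Mul(-860, -31) = 26660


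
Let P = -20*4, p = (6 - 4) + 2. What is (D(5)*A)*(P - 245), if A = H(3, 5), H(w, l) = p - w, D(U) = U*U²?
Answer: -40625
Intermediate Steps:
p = 4 (p = 2 + 2 = 4)
D(U) = U³
H(w, l) = 4 - w
A = 1 (A = 4 - 1*3 = 4 - 3 = 1)
P = -80
(D(5)*A)*(P - 245) = (5³*1)*(-80 - 245) = (125*1)*(-325) = 125*(-325) = -40625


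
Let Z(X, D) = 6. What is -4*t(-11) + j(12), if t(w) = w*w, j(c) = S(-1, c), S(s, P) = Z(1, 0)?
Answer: -478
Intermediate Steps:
S(s, P) = 6
j(c) = 6
t(w) = w²
-4*t(-11) + j(12) = -4*(-11)² + 6 = -4*121 + 6 = -484 + 6 = -478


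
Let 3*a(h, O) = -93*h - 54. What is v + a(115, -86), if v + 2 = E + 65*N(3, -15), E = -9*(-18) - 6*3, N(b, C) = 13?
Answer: -2596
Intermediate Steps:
E = 144 (E = 162 - 18 = 144)
a(h, O) = -18 - 31*h (a(h, O) = (-93*h - 54)/3 = (-54 - 93*h)/3 = -18 - 31*h)
v = 987 (v = -2 + (144 + 65*13) = -2 + (144 + 845) = -2 + 989 = 987)
v + a(115, -86) = 987 + (-18 - 31*115) = 987 + (-18 - 3565) = 987 - 3583 = -2596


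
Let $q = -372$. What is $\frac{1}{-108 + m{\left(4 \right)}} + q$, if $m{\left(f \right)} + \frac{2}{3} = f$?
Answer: $- \frac{116811}{314} \approx -372.01$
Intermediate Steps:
$m{\left(f \right)} = - \frac{2}{3} + f$
$\frac{1}{-108 + m{\left(4 \right)}} + q = \frac{1}{-108 + \left(- \frac{2}{3} + 4\right)} - 372 = \frac{1}{-108 + \frac{10}{3}} - 372 = \frac{1}{- \frac{314}{3}} - 372 = - \frac{3}{314} - 372 = - \frac{116811}{314}$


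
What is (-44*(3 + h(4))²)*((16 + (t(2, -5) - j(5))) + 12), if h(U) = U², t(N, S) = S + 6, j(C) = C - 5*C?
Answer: -778316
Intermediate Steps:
j(C) = -4*C
t(N, S) = 6 + S
(-44*(3 + h(4))²)*((16 + (t(2, -5) - j(5))) + 12) = (-44*(3 + 4²)²)*((16 + ((6 - 5) - (-4)*5)) + 12) = (-44*(3 + 16)²)*((16 + (1 - 1*(-20))) + 12) = (-44*19²)*((16 + (1 + 20)) + 12) = (-44*361)*((16 + 21) + 12) = -15884*(37 + 12) = -15884*49 = -778316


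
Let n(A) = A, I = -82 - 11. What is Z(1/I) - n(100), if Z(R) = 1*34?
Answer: -66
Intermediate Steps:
I = -93
Z(R) = 34
Z(1/I) - n(100) = 34 - 1*100 = 34 - 100 = -66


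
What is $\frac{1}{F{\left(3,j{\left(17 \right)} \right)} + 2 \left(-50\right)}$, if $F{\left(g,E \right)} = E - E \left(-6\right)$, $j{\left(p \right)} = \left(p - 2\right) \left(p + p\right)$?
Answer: $\frac{1}{3470} \approx 0.00028818$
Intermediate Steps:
$j{\left(p \right)} = 2 p \left(-2 + p\right)$ ($j{\left(p \right)} = \left(-2 + p\right) 2 p = 2 p \left(-2 + p\right)$)
$F{\left(g,E \right)} = 7 E$ ($F{\left(g,E \right)} = E - - 6 E = E + 6 E = 7 E$)
$\frac{1}{F{\left(3,j{\left(17 \right)} \right)} + 2 \left(-50\right)} = \frac{1}{7 \cdot 2 \cdot 17 \left(-2 + 17\right) + 2 \left(-50\right)} = \frac{1}{7 \cdot 2 \cdot 17 \cdot 15 - 100} = \frac{1}{7 \cdot 510 - 100} = \frac{1}{3570 - 100} = \frac{1}{3470}$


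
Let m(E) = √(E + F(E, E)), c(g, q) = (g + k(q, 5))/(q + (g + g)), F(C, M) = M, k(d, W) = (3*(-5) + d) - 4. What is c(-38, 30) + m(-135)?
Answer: 27/46 + 3*I*√30 ≈ 0.58696 + 16.432*I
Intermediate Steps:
k(d, W) = -19 + d (k(d, W) = (-15 + d) - 4 = -19 + d)
c(g, q) = (-19 + g + q)/(q + 2*g) (c(g, q) = (g + (-19 + q))/(q + (g + g)) = (-19 + g + q)/(q + 2*g))
m(E) = √2*√E (m(E) = √(E + E) = √(2*E) = √2*√E)
c(-38, 30) + m(-135) = (-19 - 38 + 30)/(30 + 2*(-38)) + √2*√(-135) = -27/(30 - 76) + √2*(3*I*√15) = -27/(-46) + 3*I*√30 = -1/46*(-27) + 3*I*√30 = 27/46 + 3*I*√30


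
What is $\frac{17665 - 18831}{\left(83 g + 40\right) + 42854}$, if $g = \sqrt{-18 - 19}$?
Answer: $- \frac{50014404}{1840150129} + \frac{96778 i \sqrt{37}}{1840150129} \approx -0.02718 + 0.00031991 i$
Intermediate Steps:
$g = i \sqrt{37}$ ($g = \sqrt{-37} = i \sqrt{37} \approx 6.0828 i$)
$\frac{17665 - 18831}{\left(83 g + 40\right) + 42854} = \frac{17665 - 18831}{\left(83 i \sqrt{37} + 40\right) + 42854} = - \frac{1166}{\left(83 i \sqrt{37} + 40\right) + 42854} = - \frac{1166}{\left(40 + 83 i \sqrt{37}\right) + 42854} = - \frac{1166}{42894 + 83 i \sqrt{37}}$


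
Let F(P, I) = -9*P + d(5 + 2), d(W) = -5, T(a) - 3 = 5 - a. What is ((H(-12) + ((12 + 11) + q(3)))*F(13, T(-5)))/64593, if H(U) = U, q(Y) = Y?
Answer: -1708/64593 ≈ -0.026442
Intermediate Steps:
T(a) = 8 - a (T(a) = 3 + (5 - a) = 8 - a)
F(P, I) = -5 - 9*P (F(P, I) = -9*P - 5 = -5 - 9*P)
((H(-12) + ((12 + 11) + q(3)))*F(13, T(-5)))/64593 = ((-12 + ((12 + 11) + 3))*(-5 - 9*13))/64593 = ((-12 + (23 + 3))*(-5 - 117))*(1/64593) = ((-12 + 26)*(-122))*(1/64593) = (14*(-122))*(1/64593) = -1708*1/64593 = -1708/64593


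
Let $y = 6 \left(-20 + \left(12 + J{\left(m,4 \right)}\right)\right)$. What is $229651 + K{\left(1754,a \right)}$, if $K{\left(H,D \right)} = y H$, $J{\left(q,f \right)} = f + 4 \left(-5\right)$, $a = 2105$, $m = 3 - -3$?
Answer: $-22925$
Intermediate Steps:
$m = 6$ ($m = 3 + 3 = 6$)
$J{\left(q,f \right)} = -20 + f$ ($J{\left(q,f \right)} = f - 20 = -20 + f$)
$y = -144$ ($y = 6 \left(-20 + \left(12 + \left(-20 + 4\right)\right)\right) = 6 \left(-20 + \left(12 - 16\right)\right) = 6 \left(-20 - 4\right) = 6 \left(-24\right) = -144$)
$K{\left(H,D \right)} = - 144 H$
$229651 + K{\left(1754,a \right)} = 229651 - 252576 = -22925$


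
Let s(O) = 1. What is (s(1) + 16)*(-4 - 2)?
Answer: -102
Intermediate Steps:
(s(1) + 16)*(-4 - 2) = (1 + 16)*(-4 - 2) = 17*(-6) = -102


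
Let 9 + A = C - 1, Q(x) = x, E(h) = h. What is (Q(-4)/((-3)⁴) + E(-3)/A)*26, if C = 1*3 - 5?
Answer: 845/162 ≈ 5.2160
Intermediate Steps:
C = -2 (C = 3 - 5 = -2)
A = -12 (A = -9 + (-2 - 1) = -9 - 3 = -12)
(Q(-4)/((-3)⁴) + E(-3)/A)*26 = (-4/((-3)⁴) - 3/(-12))*26 = (-4/81 - 3*(-1/12))*26 = (-4*1/81 + ¼)*26 = (-4/81 + ¼)*26 = (65/324)*26 = 845/162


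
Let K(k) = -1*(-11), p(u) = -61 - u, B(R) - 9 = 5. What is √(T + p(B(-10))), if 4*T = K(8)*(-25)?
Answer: 5*I*√23/2 ≈ 11.99*I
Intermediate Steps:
B(R) = 14 (B(R) = 9 + 5 = 14)
K(k) = 11
T = -275/4 (T = (11*(-25))/4 = (¼)*(-275) = -275/4 ≈ -68.750)
√(T + p(B(-10))) = √(-275/4 + (-61 - 1*14)) = √(-275/4 + (-61 - 14)) = √(-275/4 - 75) = √(-575/4) = 5*I*√23/2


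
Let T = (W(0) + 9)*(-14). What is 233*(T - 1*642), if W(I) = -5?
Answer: -162634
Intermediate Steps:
T = -56 (T = (-5 + 9)*(-14) = 4*(-14) = -56)
233*(T - 1*642) = 233*(-56 - 1*642) = 233*(-56 - 642) = 233*(-698) = -162634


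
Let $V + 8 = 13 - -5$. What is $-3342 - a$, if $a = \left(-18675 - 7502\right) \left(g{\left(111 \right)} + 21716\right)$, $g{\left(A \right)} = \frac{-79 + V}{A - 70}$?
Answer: $\frac{23304905777}{41} \approx 5.6841 \cdot 10^{8}$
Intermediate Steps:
$V = 10$ ($V = -8 + \left(13 - -5\right) = -8 + \left(13 + 5\right) = -8 + 18 = 10$)
$g{\left(A \right)} = - \frac{69}{-70 + A}$ ($g{\left(A \right)} = \frac{-79 + 10}{A - 70} = - \frac{69}{-70 + A}$)
$a = - \frac{23305042799}{41}$ ($a = \left(-18675 - 7502\right) \left(- \frac{69}{-70 + 111} + 21716\right) = - 26177 \left(- \frac{69}{41} + 21716\right) = \left(-26177\right) \frac{890287}{41} = - \frac{23305042799}{41} \approx -5.6842 \cdot 10^{8}$)
$-3342 - a = -3342 - - \frac{23305042799}{41} = -3342 + \frac{23305042799}{41} = \frac{23304905777}{41}$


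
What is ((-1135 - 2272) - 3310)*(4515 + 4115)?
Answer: -57967710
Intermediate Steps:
((-1135 - 2272) - 3310)*(4515 + 4115) = (-3407 - 3310)*8630 = -6717*8630 = -57967710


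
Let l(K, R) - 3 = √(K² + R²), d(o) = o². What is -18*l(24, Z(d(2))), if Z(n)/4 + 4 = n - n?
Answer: -54 - 144*√13 ≈ -573.20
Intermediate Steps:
Z(n) = -16 (Z(n) = -16 + 4*(n - n) = -16 + 4*0 = -16 + 0 = -16)
l(K, R) = 3 + √(K² + R²)
-18*l(24, Z(d(2))) = -18*(3 + √(24² + (-16)²)) = -18*(3 + √(576 + 256)) = -18*(3 + √832) = -18*(3 + 8*√13) = -54 - 144*√13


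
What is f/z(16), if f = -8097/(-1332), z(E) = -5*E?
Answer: -2699/35520 ≈ -0.075985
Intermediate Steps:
f = 2699/444 (f = -8097*(-1/1332) = 2699/444 ≈ 6.0788)
f/z(16) = 2699/(444*((-5*16))) = (2699/444)/(-80) = (2699/444)*(-1/80) = -2699/35520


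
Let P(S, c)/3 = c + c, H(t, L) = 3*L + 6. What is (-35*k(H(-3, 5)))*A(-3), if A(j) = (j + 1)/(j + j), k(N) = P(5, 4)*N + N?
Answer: -6125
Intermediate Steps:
H(t, L) = 6 + 3*L
P(S, c) = 6*c (P(S, c) = 3*(c + c) = 3*(2*c) = 6*c)
k(N) = 25*N (k(N) = (6*4)*N + N = 24*N + N = 25*N)
A(j) = (1 + j)/(2*j) (A(j) = (1 + j)/((2*j)) = (1 + j)*(1/(2*j)) = (1 + j)/(2*j))
(-35*k(H(-3, 5)))*A(-3) = (-875*(6 + 3*5))*((½)*(1 - 3)/(-3)) = (-875*(6 + 15))*((½)*(-⅓)*(-2)) = -875*21*(⅓) = -35*525*(⅓) = -18375*⅓ = -6125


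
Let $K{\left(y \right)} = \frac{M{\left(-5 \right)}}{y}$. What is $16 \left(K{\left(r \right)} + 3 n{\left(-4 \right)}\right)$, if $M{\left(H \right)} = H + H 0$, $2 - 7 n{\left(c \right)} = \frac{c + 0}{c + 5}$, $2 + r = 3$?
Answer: $- \frac{272}{7} \approx -38.857$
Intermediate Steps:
$r = 1$ ($r = -2 + 3 = 1$)
$n{\left(c \right)} = \frac{2}{7} - \frac{c}{7 \left(5 + c\right)}$ ($n{\left(c \right)} = \frac{2}{7} - \frac{\left(c + 0\right) \frac{1}{c + 5}}{7} = \frac{2}{7} - \frac{c \frac{1}{5 + c}}{7} = \frac{2}{7} - \frac{c}{7 \left(5 + c\right)}$)
$M{\left(H \right)} = H$ ($M{\left(H \right)} = H + 0 = H$)
$K{\left(y \right)} = - \frac{5}{y}$
$16 \left(K{\left(r \right)} + 3 n{\left(-4 \right)}\right) = 16 \left(- \frac{5}{1} + 3 \frac{10 - 4}{7 \left(5 - 4\right)}\right) = 16 \left(\left(-5\right) 1 + 3 \cdot \frac{1}{7} \cdot 1^{-1} \cdot 6\right) = 16 \left(-5 + 3 \cdot \frac{1}{7} \cdot 1 \cdot 6\right) = 16 \left(-5 + 3 \cdot \frac{6}{7}\right) = 16 \left(-5 + \frac{18}{7}\right) = 16 \left(- \frac{17}{7}\right) = - \frac{272}{7}$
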